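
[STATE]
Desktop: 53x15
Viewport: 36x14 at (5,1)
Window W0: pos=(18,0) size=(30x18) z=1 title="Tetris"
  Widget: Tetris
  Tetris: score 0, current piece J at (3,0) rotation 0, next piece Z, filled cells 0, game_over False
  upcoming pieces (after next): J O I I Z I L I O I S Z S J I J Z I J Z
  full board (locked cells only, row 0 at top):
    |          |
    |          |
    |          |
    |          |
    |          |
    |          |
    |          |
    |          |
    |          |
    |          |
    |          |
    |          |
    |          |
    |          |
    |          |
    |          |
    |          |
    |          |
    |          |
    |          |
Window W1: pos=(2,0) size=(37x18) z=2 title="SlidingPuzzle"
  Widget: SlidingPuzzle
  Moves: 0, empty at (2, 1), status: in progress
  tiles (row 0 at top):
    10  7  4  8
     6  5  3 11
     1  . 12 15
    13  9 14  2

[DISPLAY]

lidingPuzzle                     ┃  
─────────────────────────────────┨──
───┬────┬────┬────┐              ┃  
10 │  7 │  4 │  8 │              ┃  
───┼────┼────┼────┤              ┃  
 6 │  5 │  3 │ 11 │              ┃  
───┼────┼────┼────┤              ┃  
 1 │    │ 12 │ 15 │              ┃  
───┼────┼────┼────┤              ┃  
13 │  9 │ 14 │  2 │              ┃  
───┴────┴────┴────┘              ┃  
ves: 0                           ┃  
                                 ┃  
                                 ┃  


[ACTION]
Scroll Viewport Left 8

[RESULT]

  ┃ SlidingPuzzle                   
  ┠─────────────────────────────────
  ┃┌────┬────┬────┬────┐            
  ┃│ 10 │  7 │  4 │  8 │            
  ┃├────┼────┼────┼────┤            
  ┃│  6 │  5 │  3 │ 11 │            
  ┃├────┼────┼────┼────┤            
  ┃│  1 │    │ 12 │ 15 │            
  ┃├────┼────┼────┼────┤            
  ┃│ 13 │  9 │ 14 │  2 │            
  ┃└────┴────┴────┴────┘            
  ┃Moves: 0                         
  ┃                                 
  ┃                                 


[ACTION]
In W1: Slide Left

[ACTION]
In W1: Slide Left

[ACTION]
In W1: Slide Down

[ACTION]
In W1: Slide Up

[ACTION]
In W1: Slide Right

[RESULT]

  ┃ SlidingPuzzle                   
  ┠─────────────────────────────────
  ┃┌────┬────┬────┬────┐            
  ┃│ 10 │  7 │  4 │  8 │            
  ┃├────┼────┼────┼────┤            
  ┃│  6 │  5 │  3 │ 11 │            
  ┃├────┼────┼────┼────┤            
  ┃│  1 │ 12 │    │ 15 │            
  ┃├────┼────┼────┼────┤            
  ┃│ 13 │  9 │ 14 │  2 │            
  ┃└────┴────┴────┴────┘            
  ┃Moves: 5                         
  ┃                                 
  ┃                                 


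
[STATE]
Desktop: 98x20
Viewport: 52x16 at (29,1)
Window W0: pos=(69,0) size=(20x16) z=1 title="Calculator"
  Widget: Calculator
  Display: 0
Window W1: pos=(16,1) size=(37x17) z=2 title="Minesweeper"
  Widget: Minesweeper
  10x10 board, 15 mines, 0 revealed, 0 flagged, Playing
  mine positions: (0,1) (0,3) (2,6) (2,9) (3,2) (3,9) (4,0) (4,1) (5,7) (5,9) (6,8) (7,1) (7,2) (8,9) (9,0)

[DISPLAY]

━━━━━━━━━━━━━━━━━━━━━━━┓                ┃ Calculator
                       ┃                ┠───────────
───────────────────────┨                ┃           
                       ┃                ┃┌───┬───┬──
                       ┃                ┃│ 7 │ 8 │ 9
                       ┃                ┃├───┼───┼──
                       ┃                ┃│ 4 │ 5 │ 6
                       ┃                ┃├───┼───┼──
                       ┃                ┃│ 1 │ 2 │ 3
                       ┃                ┃├───┼───┼──
                       ┃                ┃│ 0 │ . │ =
                       ┃                ┃├───┼───┼──
                       ┃                ┃│ C │ MC│ M
                       ┃                ┃└───┴───┴──
                       ┃                ┗━━━━━━━━━━━
                       ┃                            


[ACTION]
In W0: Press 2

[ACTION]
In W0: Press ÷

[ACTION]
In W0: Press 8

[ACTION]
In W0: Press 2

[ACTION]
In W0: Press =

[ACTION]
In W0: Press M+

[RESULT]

━━━━━━━━━━━━━━━━━━━━━━━┓                ┃ Calculator
                       ┃                ┠───────────
───────────────────────┨                ┃      0.024
                       ┃                ┃┌───┬───┬──
                       ┃                ┃│ 7 │ 8 │ 9
                       ┃                ┃├───┼───┼──
                       ┃                ┃│ 4 │ 5 │ 6
                       ┃                ┃├───┼───┼──
                       ┃                ┃│ 1 │ 2 │ 3
                       ┃                ┃├───┼───┼──
                       ┃                ┃│ 0 │ . │ =
                       ┃                ┃├───┼───┼──
                       ┃                ┃│ C │ MC│ M
                       ┃                ┃└───┴───┴──
                       ┃                ┗━━━━━━━━━━━
                       ┃                            


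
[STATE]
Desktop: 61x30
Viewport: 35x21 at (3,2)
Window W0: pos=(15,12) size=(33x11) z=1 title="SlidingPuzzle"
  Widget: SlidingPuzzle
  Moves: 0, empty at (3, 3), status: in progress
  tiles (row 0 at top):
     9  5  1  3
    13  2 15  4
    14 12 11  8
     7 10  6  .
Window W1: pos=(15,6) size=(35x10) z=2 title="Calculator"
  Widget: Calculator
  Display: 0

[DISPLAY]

                                   
                                   
                                   
                                   
            ┏━━━━━━━━━━━━━━━━━━━━━━
            ┃ Calculator           
            ┠──────────────────────
            ┃                      
            ┃┌───┬───┬───┬───┐     
            ┃│ 7 │ 8 │ 9 │ ÷ │     
            ┃├───┼───┼───┼───┤     
            ┃│ 4 │ 5 │ 6 │ × │     
            ┃└───┴───┴───┴───┘     
            ┗━━━━━━━━━━━━━━━━━━━━━━
            ┃│  9 │  5 │  1 │  3 │ 
            ┃├────┼────┼────┼────┤ 
            ┃│ 13 │  2 │ 15 │  4 │ 
            ┃├────┼────┼────┼────┤ 
            ┃│ 14 │ 12 │ 11 │  8 │ 
            ┃├────┼────┼────┼────┤ 
            ┗━━━━━━━━━━━━━━━━━━━━━━


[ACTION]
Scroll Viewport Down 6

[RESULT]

            ┠──────────────────────
            ┃                      
            ┃┌───┬───┬───┬───┐     
            ┃│ 7 │ 8 │ 9 │ ÷ │     
            ┃├───┼───┼───┼───┤     
            ┃│ 4 │ 5 │ 6 │ × │     
            ┃└───┴───┴───┴───┘     
            ┗━━━━━━━━━━━━━━━━━━━━━━
            ┃│  9 │  5 │  1 │  3 │ 
            ┃├────┼────┼────┼────┤ 
            ┃│ 13 │  2 │ 15 │  4 │ 
            ┃├────┼────┼────┼────┤ 
            ┃│ 14 │ 12 │ 11 │  8 │ 
            ┃├────┼────┼────┼────┤ 
            ┗━━━━━━━━━━━━━━━━━━━━━━
                                   
                                   
                                   
                                   
                                   
                                   


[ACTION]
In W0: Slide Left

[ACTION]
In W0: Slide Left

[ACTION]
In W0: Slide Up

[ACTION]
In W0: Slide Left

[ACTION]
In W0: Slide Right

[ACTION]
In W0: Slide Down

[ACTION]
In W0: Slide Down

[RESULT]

            ┠──────────────────────
            ┃                      
            ┃┌───┬───┬───┬───┐     
            ┃│ 7 │ 8 │ 9 │ ÷ │     
            ┃├───┼───┼───┼───┤     
            ┃│ 4 │ 5 │ 6 │ × │     
            ┃└───┴───┴───┴───┘     
            ┗━━━━━━━━━━━━━━━━━━━━━━
            ┃│  9 │  5 │  1 │  3 │ 
            ┃├────┼────┼────┼────┤ 
            ┃│ 13 │  2 │    │  4 │ 
            ┃├────┼────┼────┼────┤ 
            ┃│ 14 │ 12 │ 15 │  8 │ 
            ┃├────┼────┼────┼────┤ 
            ┗━━━━━━━━━━━━━━━━━━━━━━
                                   
                                   
                                   
                                   
                                   
                                   


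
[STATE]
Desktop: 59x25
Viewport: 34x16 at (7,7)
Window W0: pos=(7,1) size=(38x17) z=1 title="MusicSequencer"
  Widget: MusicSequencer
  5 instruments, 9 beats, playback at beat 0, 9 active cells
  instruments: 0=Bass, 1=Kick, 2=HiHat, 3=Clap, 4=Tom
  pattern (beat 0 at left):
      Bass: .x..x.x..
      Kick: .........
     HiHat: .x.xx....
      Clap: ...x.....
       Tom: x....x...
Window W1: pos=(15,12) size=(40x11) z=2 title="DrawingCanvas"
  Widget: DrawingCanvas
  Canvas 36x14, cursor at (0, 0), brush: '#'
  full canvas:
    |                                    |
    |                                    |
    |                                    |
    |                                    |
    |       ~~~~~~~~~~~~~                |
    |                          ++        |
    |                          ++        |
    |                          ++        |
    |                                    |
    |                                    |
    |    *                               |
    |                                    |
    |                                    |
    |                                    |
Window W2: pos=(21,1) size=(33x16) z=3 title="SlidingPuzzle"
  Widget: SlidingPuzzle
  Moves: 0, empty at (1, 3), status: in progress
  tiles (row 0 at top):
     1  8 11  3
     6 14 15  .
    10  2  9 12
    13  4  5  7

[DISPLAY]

┃ HiHat·█·██··┃│  6 │ 14 │ 15 │   
┃  Clap···█···┃├────┼────┼────┼───
┃   Tom█····█·┃│ 10 │  2 │  9 │ 12
┃             ┃├────┼────┼────┼───
┃             ┃│ 13 │  4 │  5 │  7
┃       ┏━━━━━┃└────┴────┴────┴───
┃       ┃ Draw┃Moves: 0           
┃       ┠─────┃                   
┃       ┃+    ┃                   
┃       ┃     ┗━━━━━━━━━━━━━━━━━━━
┗━━━━━━━┃                         
        ┃                         
        ┃       ~~~~~~~~~~~~~     
        ┃                         
        ┃                         
        ┗━━━━━━━━━━━━━━━━━━━━━━━━━


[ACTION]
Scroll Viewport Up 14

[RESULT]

                                  
┏━━━━━━━━━━━━━┏━━━━━━━━━━━━━━━━━━━
┃ MusicSequenc┃ SlidingPuzzle     
┠─────────────┠───────────────────
┃      ▼123456┃┌────┬────┬────┬───
┃  Bass·█··█·█┃│  1 │  8 │ 11 │  3
┃  Kick·······┃├────┼────┼────┼───
┃ HiHat·█·██··┃│  6 │ 14 │ 15 │   
┃  Clap···█···┃├────┼────┼────┼───
┃   Tom█····█·┃│ 10 │  2 │  9 │ 12
┃             ┃├────┼────┼────┼───
┃             ┃│ 13 │  4 │  5 │  7
┃       ┏━━━━━┃└────┴────┴────┴───
┃       ┃ Draw┃Moves: 0           
┃       ┠─────┃                   
┃       ┃+    ┃                   


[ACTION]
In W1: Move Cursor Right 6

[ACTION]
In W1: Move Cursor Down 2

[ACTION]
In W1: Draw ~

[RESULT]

                                  
┏━━━━━━━━━━━━━┏━━━━━━━━━━━━━━━━━━━
┃ MusicSequenc┃ SlidingPuzzle     
┠─────────────┠───────────────────
┃      ▼123456┃┌────┬────┬────┬───
┃  Bass·█··█·█┃│  1 │  8 │ 11 │  3
┃  Kick·······┃├────┼────┼────┼───
┃ HiHat·█·██··┃│  6 │ 14 │ 15 │   
┃  Clap···█···┃├────┼────┼────┼───
┃   Tom█····█·┃│ 10 │  2 │  9 │ 12
┃             ┃├────┼────┼────┼───
┃             ┃│ 13 │  4 │  5 │  7
┃       ┏━━━━━┃└────┴────┴────┴───
┃       ┃ Draw┃Moves: 0           
┃       ┠─────┃                   
┃       ┃     ┃                   


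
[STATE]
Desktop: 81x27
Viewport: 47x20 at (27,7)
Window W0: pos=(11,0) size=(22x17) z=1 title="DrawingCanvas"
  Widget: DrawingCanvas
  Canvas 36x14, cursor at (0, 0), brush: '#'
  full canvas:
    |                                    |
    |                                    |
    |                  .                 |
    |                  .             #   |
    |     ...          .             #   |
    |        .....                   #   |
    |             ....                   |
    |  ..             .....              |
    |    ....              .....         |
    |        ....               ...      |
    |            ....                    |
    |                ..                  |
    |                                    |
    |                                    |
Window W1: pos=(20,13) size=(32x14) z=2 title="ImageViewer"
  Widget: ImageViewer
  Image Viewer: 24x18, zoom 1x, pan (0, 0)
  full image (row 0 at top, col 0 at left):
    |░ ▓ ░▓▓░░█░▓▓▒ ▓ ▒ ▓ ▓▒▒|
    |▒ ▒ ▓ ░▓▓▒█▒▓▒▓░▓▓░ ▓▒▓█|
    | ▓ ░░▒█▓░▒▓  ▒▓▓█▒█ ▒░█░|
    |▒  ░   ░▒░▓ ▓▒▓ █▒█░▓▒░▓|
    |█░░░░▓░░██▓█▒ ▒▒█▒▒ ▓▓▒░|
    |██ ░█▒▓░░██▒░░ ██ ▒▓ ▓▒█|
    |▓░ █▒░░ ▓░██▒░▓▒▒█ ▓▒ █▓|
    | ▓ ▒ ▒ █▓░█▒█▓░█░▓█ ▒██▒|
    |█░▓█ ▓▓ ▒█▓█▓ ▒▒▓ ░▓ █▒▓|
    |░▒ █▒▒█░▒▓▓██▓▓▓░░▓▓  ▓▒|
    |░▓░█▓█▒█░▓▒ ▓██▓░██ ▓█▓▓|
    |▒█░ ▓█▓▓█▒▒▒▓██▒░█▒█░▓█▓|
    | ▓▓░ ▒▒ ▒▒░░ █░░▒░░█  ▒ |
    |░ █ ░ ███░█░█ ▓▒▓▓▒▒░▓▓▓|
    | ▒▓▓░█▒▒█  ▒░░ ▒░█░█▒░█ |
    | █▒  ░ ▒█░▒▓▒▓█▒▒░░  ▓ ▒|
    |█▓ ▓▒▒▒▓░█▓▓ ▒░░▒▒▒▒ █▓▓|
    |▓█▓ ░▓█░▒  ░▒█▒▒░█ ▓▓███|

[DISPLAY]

   . ┃                                         
     ┃                                         
..   ┃                                         
  ...┃                                         
     ┃                                         
     ┃                                         
━━━━━━━━━━━━━━━━━━━━━━━━┓                      
Viewer                  ┃                      
────────────────────────┨                      
▓░░█░▓▓▒ ▓ ▒ ▓ ▓▒▒      ┃                      
░▓▓▒█▒▓▒▓░▓▓░ ▓▒▓█      ┃                      
█▓░▒▓  ▒▓▓█▒█ ▒░█░      ┃                      
 ░▒░▓ ▓▒▓ █▒█░▓▒░▓      ┃                      
░░██▓█▒ ▒▒█▒▒ ▓▓▒░      ┃                      
▓░░██▒░░ ██ ▒▓ ▓▒█      ┃                      
░ ▓░██▒░▓▒▒█ ▓▒ █▓      ┃                      
 █▓░█▒█▓░█░▓█ ▒██▒      ┃                      
▓ ▒█▓█▓ ▒▒▓ ░▓ █▒▓      ┃                      
█░▒▓▓██▓▓▓░░▓▓  ▓▒      ┃                      
━━━━━━━━━━━━━━━━━━━━━━━━┛                      


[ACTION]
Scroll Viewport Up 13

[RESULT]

━━━━━┓                                         
     ┃                                         
─────┨                                         
     ┃                                         
     ┃                                         
   . ┃                                         
   . ┃                                         
   . ┃                                         
     ┃                                         
..   ┃                                         
  ...┃                                         
     ┃                                         
     ┃                                         
━━━━━━━━━━━━━━━━━━━━━━━━┓                      
Viewer                  ┃                      
────────────────────────┨                      
▓░░█░▓▓▒ ▓ ▒ ▓ ▓▒▒      ┃                      
░▓▓▒█▒▓▒▓░▓▓░ ▓▒▓█      ┃                      
█▓░▒▓  ▒▓▓█▒█ ▒░█░      ┃                      
 ░▒░▓ ▓▒▓ █▒█░▓▒░▓      ┃                      


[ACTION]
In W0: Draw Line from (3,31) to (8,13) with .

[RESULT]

━━━━━┓                                         
     ┃                                         
─────┨                                         
     ┃                                         
     ┃                                         
   . ┃                                         
   . ┃                                         
   . ┃                                         
     ┃                                         
..  .┃                                         
.....┃                                         
     ┃                                         
     ┃                                         
━━━━━━━━━━━━━━━━━━━━━━━━┓                      
Viewer                  ┃                      
────────────────────────┨                      
▓░░█░▓▓▒ ▓ ▒ ▓ ▓▒▒      ┃                      
░▓▓▒█▒▓▒▓░▓▓░ ▓▒▓█      ┃                      
█▓░▒▓  ▒▓▓█▒█ ▒░█░      ┃                      
 ░▒░▓ ▓▒▓ █▒█░▓▒░▓      ┃                      


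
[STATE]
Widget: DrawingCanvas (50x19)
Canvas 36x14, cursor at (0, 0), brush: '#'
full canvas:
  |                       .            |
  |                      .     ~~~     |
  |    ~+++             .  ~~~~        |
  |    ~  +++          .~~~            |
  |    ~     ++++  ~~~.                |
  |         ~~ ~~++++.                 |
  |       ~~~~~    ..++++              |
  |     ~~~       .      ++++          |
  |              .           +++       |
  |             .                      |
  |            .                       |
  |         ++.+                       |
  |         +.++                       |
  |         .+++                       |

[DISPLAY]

+                      .                          
                      .     ~~~                   
    ~+++             .  ~~~~                      
    ~  +++          .~~~                          
    ~     ++++  ~~~.                              
         ~~ ~~++++.                               
       ~~~~~    ..++++                            
     ~~~       .      ++++                        
              .           +++                     
             .                                    
            .                                     
         ++.+                                     
         +.++                                     
         .+++                                     
                                                  
                                                  
                                                  
                                                  
                                                  


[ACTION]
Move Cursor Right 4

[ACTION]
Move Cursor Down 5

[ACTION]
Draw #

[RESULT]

                       .                          
                      .     ~~~                   
    ~+++             .  ~~~~                      
    ~  +++          .~~~                          
    ~     ++++  ~~~.                              
    #    ~~ ~~++++.                               
       ~~~~~    ..++++                            
     ~~~       .      ++++                        
              .           +++                     
             .                                    
            .                                     
         ++.+                                     
         +.++                                     
         .+++                                     
                                                  
                                                  
                                                  
                                                  
                                                  


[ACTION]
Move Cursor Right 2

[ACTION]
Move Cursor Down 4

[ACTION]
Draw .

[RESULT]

                       .                          
                      .     ~~~                   
    ~+++             .  ~~~~                      
    ~  +++          .~~~                          
    ~     ++++  ~~~.                              
    #    ~~ ~~++++.                               
       ~~~~~    ..++++                            
     ~~~       .      ++++                        
              .           +++                     
      .      .                                    
            .                                     
         ++.+                                     
         +.++                                     
         .+++                                     
                                                  
                                                  
                                                  
                                                  
                                                  


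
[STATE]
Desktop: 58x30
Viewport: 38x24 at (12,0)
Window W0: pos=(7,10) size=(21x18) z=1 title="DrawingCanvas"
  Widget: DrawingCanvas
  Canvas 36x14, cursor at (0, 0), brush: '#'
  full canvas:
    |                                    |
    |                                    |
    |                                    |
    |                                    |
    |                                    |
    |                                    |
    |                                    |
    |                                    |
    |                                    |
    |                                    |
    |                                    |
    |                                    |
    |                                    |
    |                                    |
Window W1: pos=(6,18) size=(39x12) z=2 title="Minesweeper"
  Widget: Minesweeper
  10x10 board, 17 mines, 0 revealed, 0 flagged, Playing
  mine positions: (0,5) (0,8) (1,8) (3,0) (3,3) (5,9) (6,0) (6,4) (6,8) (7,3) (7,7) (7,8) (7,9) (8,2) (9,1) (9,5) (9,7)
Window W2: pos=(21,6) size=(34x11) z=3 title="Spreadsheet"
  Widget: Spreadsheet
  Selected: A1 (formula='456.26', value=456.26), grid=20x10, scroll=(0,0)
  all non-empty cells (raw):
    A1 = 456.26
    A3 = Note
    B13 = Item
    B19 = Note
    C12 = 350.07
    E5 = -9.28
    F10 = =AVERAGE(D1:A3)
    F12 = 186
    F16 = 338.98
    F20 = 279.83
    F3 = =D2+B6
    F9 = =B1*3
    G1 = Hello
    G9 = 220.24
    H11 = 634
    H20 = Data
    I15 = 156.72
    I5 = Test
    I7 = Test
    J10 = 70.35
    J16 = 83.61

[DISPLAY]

                                      
                                      
                                      
                                      
                                      
                                      
         ┏━━━━━━━━━━━━━━━━━━━━━━━━━━━━
         ┃ Spreadsheet                
         ┠────────────────────────────
         ┃A1: 456.26                  
━━━━━━━━━┃       A       B       C    
wingCanva┃----------------------------
─────────┃  1 [456.26]       0       0
         ┃  2        0       0       0
         ┃  3 Note           0       0
         ┃  4        0       0       0
         ┗━━━━━━━━━━━━━━━━━━━━━━━━━━━━
               ┃                      
━━━━━━━━━━━━━━━━━━━━━━━━━━━━━━━━┓     
sweeper                         ┃     
────────────────────────────────┨     
■■■■■                           ┃     
■■■■■                           ┃     
■■■■■                           ┃     


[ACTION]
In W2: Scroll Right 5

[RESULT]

                                      
                                      
                                      
                                      
                                      
                                      
         ┏━━━━━━━━━━━━━━━━━━━━━━━━━━━━
         ┃ Spreadsheet                
         ┠────────────────────────────
         ┃A1: 456.26                  
━━━━━━━━━┃       F       G       H    
wingCanva┃----------------------------
─────────┃  1        0Hello          0
         ┃  2        0       0       0
         ┃  3        0       0       0
         ┃  4        0       0       0
         ┗━━━━━━━━━━━━━━━━━━━━━━━━━━━━
               ┃                      
━━━━━━━━━━━━━━━━━━━━━━━━━━━━━━━━┓     
sweeper                         ┃     
────────────────────────────────┨     
■■■■■                           ┃     
■■■■■                           ┃     
■■■■■                           ┃     


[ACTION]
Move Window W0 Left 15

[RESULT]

                                      
                                      
                                      
                                      
                                      
                                      
         ┏━━━━━━━━━━━━━━━━━━━━━━━━━━━━
         ┃ Spreadsheet                
         ┠────────────────────────────
         ┃A1: 456.26                  
━━━━━━━━┓┃       F       G       H    
vas     ┃┃----------------------------
────────┨┃  1        0Hello          0
        ┃┃  2        0       0       0
        ┃┃  3        0       0       0
        ┃┃  4        0       0       0
        ┃┗━━━━━━━━━━━━━━━━━━━━━━━━━━━━
        ┃                             
━━━━━━━━━━━━━━━━━━━━━━━━━━━━━━━━┓     
sweeper                         ┃     
────────────────────────────────┨     
■■■■■                           ┃     
■■■■■                           ┃     
■■■■■                           ┃     


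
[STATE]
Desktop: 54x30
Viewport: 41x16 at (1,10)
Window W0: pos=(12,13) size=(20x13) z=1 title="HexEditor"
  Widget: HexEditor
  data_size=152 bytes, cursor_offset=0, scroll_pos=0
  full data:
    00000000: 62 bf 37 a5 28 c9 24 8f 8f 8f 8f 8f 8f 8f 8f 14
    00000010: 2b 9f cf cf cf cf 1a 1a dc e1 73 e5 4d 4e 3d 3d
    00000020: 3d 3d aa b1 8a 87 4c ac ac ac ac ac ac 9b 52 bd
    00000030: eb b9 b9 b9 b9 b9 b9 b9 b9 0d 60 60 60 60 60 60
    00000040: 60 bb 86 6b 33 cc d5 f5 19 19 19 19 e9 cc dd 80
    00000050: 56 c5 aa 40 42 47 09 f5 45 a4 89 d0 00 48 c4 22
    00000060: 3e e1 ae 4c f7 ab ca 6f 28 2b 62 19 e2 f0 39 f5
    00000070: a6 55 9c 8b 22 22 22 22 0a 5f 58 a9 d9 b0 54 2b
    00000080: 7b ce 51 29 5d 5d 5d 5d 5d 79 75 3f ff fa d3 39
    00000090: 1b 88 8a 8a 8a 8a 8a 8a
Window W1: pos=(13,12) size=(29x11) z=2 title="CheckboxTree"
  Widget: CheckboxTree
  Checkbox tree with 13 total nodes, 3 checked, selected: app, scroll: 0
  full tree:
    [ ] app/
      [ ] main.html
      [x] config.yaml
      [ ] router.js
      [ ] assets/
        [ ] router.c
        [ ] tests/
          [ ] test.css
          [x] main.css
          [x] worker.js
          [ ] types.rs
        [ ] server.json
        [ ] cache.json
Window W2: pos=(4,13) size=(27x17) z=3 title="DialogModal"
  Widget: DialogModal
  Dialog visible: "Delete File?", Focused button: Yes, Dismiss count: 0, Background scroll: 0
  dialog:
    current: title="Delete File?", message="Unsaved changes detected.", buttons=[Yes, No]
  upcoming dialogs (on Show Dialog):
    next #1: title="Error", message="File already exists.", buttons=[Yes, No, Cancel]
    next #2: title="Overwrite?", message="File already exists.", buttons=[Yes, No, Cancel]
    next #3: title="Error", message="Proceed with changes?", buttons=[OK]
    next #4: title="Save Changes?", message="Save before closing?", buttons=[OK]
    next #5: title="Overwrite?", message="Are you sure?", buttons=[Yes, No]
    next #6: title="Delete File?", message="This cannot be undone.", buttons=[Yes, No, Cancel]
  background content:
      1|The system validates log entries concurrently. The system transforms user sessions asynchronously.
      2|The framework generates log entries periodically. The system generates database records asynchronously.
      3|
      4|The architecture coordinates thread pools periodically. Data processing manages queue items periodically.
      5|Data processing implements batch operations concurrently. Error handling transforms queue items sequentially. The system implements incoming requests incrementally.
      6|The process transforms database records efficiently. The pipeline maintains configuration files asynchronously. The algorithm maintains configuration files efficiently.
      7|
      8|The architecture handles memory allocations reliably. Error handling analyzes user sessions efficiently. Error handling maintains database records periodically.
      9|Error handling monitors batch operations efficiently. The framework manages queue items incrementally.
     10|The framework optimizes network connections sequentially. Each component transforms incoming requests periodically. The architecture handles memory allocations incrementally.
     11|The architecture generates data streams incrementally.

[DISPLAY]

                                         
                                         
            ┏━━━━━━━━━━━━━━━━━━━━━━━━━━━┓
   ┏━━━━━━━━━━━━━━━━━━━━━━━━━┓          ┃
   ┃ DialogModal             ┃──────────┨
   ┠─────────────────────────┨          ┃
   ┃The system validates log ┃          ┃
   ┃The framework generates l┃l         ┃
   ┃                         ┃          ┃
   ┃The architecture coordina┃          ┃
   ┃Da┌───────────────────┐nt┃          ┃
   ┃Th│    Delete File?   │da┃          ┃
   ┃  │Unsaved changes det│  ┃━━━━━━━━━━┛
   ┃Th│     [Yes]  No     │s ┃┃          
   ┃Er└───────────────────┘ b┃┃          
   ┃The framework optimizes n┃┛          


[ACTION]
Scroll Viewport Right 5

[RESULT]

                                         
                                         
       ┏━━━━━━━━━━━━━━━━━━━━━━━━━━━┓     
━━━━━━━━━━━━━━━━━━━━━━━━┓          ┃     
DialogModal             ┃──────────┨     
────────────────────────┨          ┃     
he system validates log ┃          ┃     
he framework generates l┃l         ┃     
                        ┃          ┃     
he architecture coordina┃          ┃     
a┌───────────────────┐nt┃          ┃     
h│    Delete File?   │da┃          ┃     
 │Unsaved changes det│  ┃━━━━━━━━━━┛     
h│     [Yes]  No     │s ┃┃               
r└───────────────────┘ b┃┃               
he framework optimizes n┃┛               


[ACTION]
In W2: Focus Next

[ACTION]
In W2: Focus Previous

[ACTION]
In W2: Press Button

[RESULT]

                                         
                                         
       ┏━━━━━━━━━━━━━━━━━━━━━━━━━━━┓     
━━━━━━━━━━━━━━━━━━━━━━━━┓          ┃     
DialogModal             ┃──────────┨     
────────────────────────┨          ┃     
he system validates log ┃          ┃     
he framework generates l┃l         ┃     
                        ┃          ┃     
he architecture coordina┃          ┃     
ata processing implement┃          ┃     
he process transforms da┃          ┃     
                        ┃━━━━━━━━━━┛     
he architecture handles ┃┃               
rror handling monitors b┃┃               
he framework optimizes n┃┛               


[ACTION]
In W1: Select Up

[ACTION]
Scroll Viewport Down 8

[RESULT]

DialogModal             ┃──────────┨     
────────────────────────┨          ┃     
he system validates log ┃          ┃     
he framework generates l┃l         ┃     
                        ┃          ┃     
he architecture coordina┃          ┃     
ata processing implement┃          ┃     
he process transforms da┃          ┃     
                        ┃━━━━━━━━━━┛     
he architecture handles ┃┃               
rror handling monitors b┃┃               
he framework optimizes n┃┛               
he architecture generate┃                
                        ┃                
                        ┃                
━━━━━━━━━━━━━━━━━━━━━━━━┛                


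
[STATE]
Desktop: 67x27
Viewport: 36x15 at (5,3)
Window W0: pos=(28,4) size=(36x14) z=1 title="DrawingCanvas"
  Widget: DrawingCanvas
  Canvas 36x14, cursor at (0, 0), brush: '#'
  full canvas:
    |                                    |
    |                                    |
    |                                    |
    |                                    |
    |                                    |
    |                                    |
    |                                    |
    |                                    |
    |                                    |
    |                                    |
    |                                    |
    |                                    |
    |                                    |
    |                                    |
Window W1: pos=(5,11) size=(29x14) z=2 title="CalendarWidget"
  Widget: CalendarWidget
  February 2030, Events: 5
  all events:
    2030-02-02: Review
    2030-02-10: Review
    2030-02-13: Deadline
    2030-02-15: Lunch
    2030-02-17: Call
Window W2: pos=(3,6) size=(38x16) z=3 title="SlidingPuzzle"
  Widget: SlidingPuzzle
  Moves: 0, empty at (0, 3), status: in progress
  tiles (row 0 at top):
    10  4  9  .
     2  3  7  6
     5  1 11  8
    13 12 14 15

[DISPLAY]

                                    
                       ┏━━━━━━━━━━━━
                       ┃ DrawingCanv
━━━━━━━━━━━━━━━━━━━━━━━━━━━━━━━━━━━┓
SlidingPuzzle                      ┃
───────────────────────────────────┨
────┬────┬────┬────┐               ┃
 10 │  4 │  9 │    │               ┃
────┼────┼────┼────┤               ┃
  2 │  3 │  7 │  6 │               ┃
────┼────┼────┼────┤               ┃
  5 │  1 │ 11 │  8 │               ┃
────┼────┼────┼────┤               ┃
 13 │ 12 │ 14 │ 15 │               ┃
────┴────┴────┴────┘               ┃


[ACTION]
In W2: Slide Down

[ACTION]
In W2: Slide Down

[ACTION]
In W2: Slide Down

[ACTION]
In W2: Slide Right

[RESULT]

                                    
                       ┏━━━━━━━━━━━━
                       ┃ DrawingCanv
━━━━━━━━━━━━━━━━━━━━━━━━━━━━━━━━━━━┓
SlidingPuzzle                      ┃
───────────────────────────────────┨
────┬────┬────┬────┐               ┃
 10 │  4 │    │  9 │               ┃
────┼────┼────┼────┤               ┃
  2 │  3 │  7 │  6 │               ┃
────┼────┼────┼────┤               ┃
  5 │  1 │ 11 │  8 │               ┃
────┼────┼────┼────┤               ┃
 13 │ 12 │ 14 │ 15 │               ┃
────┴────┴────┴────┘               ┃
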